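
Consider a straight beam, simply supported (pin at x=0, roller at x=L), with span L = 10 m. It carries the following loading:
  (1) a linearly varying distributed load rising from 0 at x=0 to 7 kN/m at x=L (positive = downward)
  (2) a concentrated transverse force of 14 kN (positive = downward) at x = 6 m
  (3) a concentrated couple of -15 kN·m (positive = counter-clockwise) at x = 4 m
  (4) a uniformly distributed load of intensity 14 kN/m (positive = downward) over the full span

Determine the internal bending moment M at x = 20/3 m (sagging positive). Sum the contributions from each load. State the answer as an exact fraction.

Load 1 — triangular load w₀=7 kN/m (0→w₀ over full span):
  M_1 = w₀Lx/6 - w₀x³/(6L) = 7·10·(20/3)/6 - 7·(20/3)³/(6·10) = 3500/81 kN·m
Load 2 — point force P=14 kN at a=6 m (b=L-a=4):
  M_2 = Pa(L-x)/L  [x>a] = 14·6·(10-(20/3))/10 = 28 kN·m
Load 3 — applied couple M₀=-15 kN·m at a=4 m (b=L-a=6):
  M_3 = M₀x/L - M₀  [x>a] = (-15)·(20/3)/10 - (-15) = 5 kN·m
Load 4 — uniform load w=14 kN/m over full span:
  M_4 = wx(L-x)/2 = 14·(20/3)·(10-(20/3))/2 = 1400/9 kN·m
Superposition: M = Σ M_i = 18773/81 kN·m ≈ 231.765432 kN·m

M(20/3) = 18773/81 kN·m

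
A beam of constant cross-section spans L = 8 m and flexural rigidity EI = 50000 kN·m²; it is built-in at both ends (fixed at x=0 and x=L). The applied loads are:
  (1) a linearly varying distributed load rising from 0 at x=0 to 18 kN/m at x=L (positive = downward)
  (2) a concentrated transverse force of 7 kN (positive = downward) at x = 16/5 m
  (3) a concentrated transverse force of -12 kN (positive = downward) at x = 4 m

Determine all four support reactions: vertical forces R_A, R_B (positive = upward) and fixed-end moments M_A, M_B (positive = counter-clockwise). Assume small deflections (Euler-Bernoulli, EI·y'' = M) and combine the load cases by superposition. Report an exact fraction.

Load 1 — triangular load w₀=18 kN/m (0→w₀ over full span):
  R_A = 3w₀L/20 = 3·18·8/20 = 108/5 kN
  M_A = w₀L²/30 = 18·8²/30 = 192/5 kN·m
  R_B = 7w₀L/20 = 7·18·8/20 = 252/5 kN
  M_B = -w₀L²/20 = -18·8²/20 = -288/5 kN·m
Load 2 — point force P=7 kN at a=16/5 m (b=L-a=24/5):
  R_A = Pb²(3a+b)/L³ = 7·(24/5)²·(3·(16/5)+(24/5))/8³ = 567/125 kN
  M_A = Pab²/L² = 7·(16/5)·(24/5)²/8² = 1008/125 kN·m
  R_B = Pa²(a+3b)/L³ = 7·(16/5)²·((16/5)+3·(24/5))/8³ = 308/125 kN
  M_B = -Pa²b/L² = -7·(16/5)²·(24/5)/8² = -672/125 kN·m
Load 3 — point force P=-12 kN at a=4 m (b=L-a=4):
  R_A = Pb²(3a+b)/L³ = (-12)·4²·(3·4+4)/8³ = -6 kN
  M_A = Pab²/L² = (-12)·4·4²/8² = -12 kN·m
  R_B = Pa²(a+3b)/L³ = (-12)·4²·(4+3·4)/8³ = -6 kN
  M_B = -Pa²b/L² = -(-12)·4²·4/8² = 12 kN·m
Superposition: R_A = 2517/125 kN, M_A = 4308/125 kN·m, R_B = 5858/125 kN, M_B = -6372/125 kN·m

R_A = 2517/125 kN, M_A = 4308/125 kN·m, R_B = 5858/125 kN, M_B = -6372/125 kN·m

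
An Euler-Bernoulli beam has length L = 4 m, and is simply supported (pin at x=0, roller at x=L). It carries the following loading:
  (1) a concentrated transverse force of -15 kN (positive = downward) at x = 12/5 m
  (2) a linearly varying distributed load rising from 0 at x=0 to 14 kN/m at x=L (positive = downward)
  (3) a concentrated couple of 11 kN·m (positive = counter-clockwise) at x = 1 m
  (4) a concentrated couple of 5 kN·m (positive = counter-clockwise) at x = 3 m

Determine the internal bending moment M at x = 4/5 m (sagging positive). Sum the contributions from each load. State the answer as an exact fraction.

M(4/5) = 696/125 kN·m

Load 1 — point force P=-15 kN at a=12/5 m (b=L-a=8/5):
  M_1 = Pbx/L  [x≤a] = (-15)·(8/5)·(4/5)/4 = -24/5 kN·m
Load 2 — triangular load w₀=14 kN/m (0→w₀ over full span):
  M_2 = w₀Lx/6 - w₀x³/(6L) = 14·4·(4/5)/6 - 14·(4/5)³/(6·4) = 896/125 kN·m
Load 3 — applied couple M₀=11 kN·m at a=1 m (b=L-a=3):
  M_3 = M₀x/L  [x≤a] = 11·(4/5)/4 = 11/5 kN·m
Load 4 — applied couple M₀=5 kN·m at a=3 m (b=L-a=1):
  M_4 = M₀x/L  [x≤a] = 5·(4/5)/4 = 1 kN·m
Superposition: M = Σ M_i = 696/125 kN·m ≈ 5.568000 kN·m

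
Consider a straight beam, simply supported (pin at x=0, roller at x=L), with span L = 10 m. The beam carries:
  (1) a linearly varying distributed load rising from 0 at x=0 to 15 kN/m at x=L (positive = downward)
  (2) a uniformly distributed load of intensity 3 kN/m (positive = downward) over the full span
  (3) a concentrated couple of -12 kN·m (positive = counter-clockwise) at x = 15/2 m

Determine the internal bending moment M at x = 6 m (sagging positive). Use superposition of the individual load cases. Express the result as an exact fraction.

Load 1 — triangular load w₀=15 kN/m (0→w₀ over full span):
  M_1 = w₀Lx/6 - w₀x³/(6L) = 15·10·6/6 - 15·6³/(6·10) = 96 kN·m
Load 2 — uniform load w=3 kN/m over full span:
  M_2 = wx(L-x)/2 = 3·6·(10-6)/2 = 36 kN·m
Load 3 — applied couple M₀=-12 kN·m at a=15/2 m (b=L-a=5/2):
  M_3 = M₀x/L  [x≤a] = (-12)·6/10 = -36/5 kN·m
Superposition: M = Σ M_i = 624/5 kN·m ≈ 124.800000 kN·m

M(6) = 624/5 kN·m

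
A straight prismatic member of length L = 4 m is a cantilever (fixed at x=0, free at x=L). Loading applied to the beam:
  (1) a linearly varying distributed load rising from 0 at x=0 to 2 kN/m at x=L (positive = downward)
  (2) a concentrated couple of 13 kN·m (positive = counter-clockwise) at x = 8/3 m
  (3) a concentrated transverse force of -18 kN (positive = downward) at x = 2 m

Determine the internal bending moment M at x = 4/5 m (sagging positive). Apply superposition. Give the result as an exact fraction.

Load 1 — triangular load w₀=2 kN/m (0→w₀ over full span):
  M_1 = w₀Lx/2 - w₀L²/3 - w₀x³/(6L) = 2·4·(4/5)/2 - 2·4²/3 - 2·(4/5)³/(6·4) = -2816/375 kN·m
Load 2 — applied couple M₀=13 kN·m at a=8/3 m (b=L-a=4/3):
  M_2 = M₀  [x≤a] = 13 = 13 kN·m
Load 3 — point force P=-18 kN at a=2 m (b=L-a=2):
  M_3 = -P(a-x)  [x≤a] = -(-18)·(2-(4/5)) = 108/5 kN·m
Superposition: M = Σ M_i = 10159/375 kN·m ≈ 27.090667 kN·m

M(4/5) = 10159/375 kN·m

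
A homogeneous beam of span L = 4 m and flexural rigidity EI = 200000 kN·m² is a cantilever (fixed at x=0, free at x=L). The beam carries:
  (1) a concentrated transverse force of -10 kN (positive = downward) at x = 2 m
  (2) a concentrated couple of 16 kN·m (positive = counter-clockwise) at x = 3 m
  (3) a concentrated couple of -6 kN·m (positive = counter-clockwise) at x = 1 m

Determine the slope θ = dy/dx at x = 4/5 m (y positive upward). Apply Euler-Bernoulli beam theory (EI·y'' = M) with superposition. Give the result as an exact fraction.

θ(4/5) = 13/125000 rad

Load 1 — point force P=-10 kN at a=2 m (b=L-a=2):
  θ_1 = -Px(2a-x)/(2EI)  [x≤a] = -(-10)·(4/5)·(2·2-(4/5))/(2·200000) = 1/15625 rad
Load 2 — applied couple M₀=16 kN·m at a=3 m (b=L-a=1):
  θ_2 = M₀x/EI  [x≤a] = 16·(4/5)/200000 = 1/15625 rad
Load 3 — applied couple M₀=-6 kN·m at a=1 m (b=L-a=3):
  θ_3 = M₀x/EI  [x≤a] = (-6)·(4/5)/200000 = -3/125000 rad
Superposition: θ = Σ θ_i = 13/125000 rad ≈ 0.000104 rad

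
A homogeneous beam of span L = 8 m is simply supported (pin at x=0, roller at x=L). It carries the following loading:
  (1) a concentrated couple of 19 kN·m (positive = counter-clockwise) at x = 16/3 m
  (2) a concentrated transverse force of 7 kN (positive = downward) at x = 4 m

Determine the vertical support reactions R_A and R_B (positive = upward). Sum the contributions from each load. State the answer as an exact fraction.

Load 1 — applied couple M₀=19 kN·m at a=16/3 m (b=L-a=8/3):
  R_A = M₀/L = 19/8 kN
  R_B = -M₀/L = -19/8 kN
Load 2 — point force P=7 kN at a=4 m (b=L-a=4):
  R_A = Pb/L = 7·4/8 = 7/2 kN
  R_B = Pa/L = 7·4/8 = 7/2 kN
Superposition: R_A = 47/8 kN, R_B = 9/8 kN

R_A = 47/8 kN, R_B = 9/8 kN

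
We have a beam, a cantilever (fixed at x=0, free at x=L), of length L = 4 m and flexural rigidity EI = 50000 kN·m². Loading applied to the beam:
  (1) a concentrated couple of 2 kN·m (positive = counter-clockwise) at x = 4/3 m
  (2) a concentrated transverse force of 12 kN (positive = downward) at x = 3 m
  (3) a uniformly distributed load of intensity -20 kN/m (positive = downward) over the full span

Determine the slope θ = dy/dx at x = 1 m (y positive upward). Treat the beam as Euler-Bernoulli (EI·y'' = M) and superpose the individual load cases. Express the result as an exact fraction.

Load 1 — applied couple M₀=2 kN·m at a=4/3 m (b=L-a=8/3):
  θ_1 = M₀x/EI  [x≤a] = 2·1/50000 = 1/25000 rad
Load 2 — point force P=12 kN at a=3 m (b=L-a=1):
  θ_2 = -Px(2a-x)/(2EI)  [x≤a] = -12·1·(2·3-1)/(2·50000) = -3/5000 rad
Load 3 — uniform load w=-20 kN/m over full span:
  θ_3 = -wx(x²-3Lx+3L²)/(6EI) = -(-20)·1·(1²-3·4·1+3·4²)/(6·50000) = 37/15000 rad
Superposition: θ = Σ θ_i = 143/75000 rad ≈ 0.001907 rad

θ(1) = 143/75000 rad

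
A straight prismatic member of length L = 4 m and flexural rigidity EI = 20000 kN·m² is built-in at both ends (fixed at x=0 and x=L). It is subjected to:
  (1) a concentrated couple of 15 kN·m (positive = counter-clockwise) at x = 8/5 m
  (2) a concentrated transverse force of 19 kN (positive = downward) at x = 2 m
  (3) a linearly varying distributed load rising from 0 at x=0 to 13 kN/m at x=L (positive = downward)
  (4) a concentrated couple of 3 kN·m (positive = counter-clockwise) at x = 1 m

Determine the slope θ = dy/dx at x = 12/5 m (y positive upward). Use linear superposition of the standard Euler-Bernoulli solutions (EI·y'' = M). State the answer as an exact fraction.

θ(12/5) = 3979/25000000 rad

Load 1 — applied couple M₀=15 kN·m at a=8/5 m (b=L-a=12/5):
  θ_1 = (R_Ax²/2 - M_Ax - M₀(x-a))/EI  [x>a] with R_A=27/5, M_A=9/5 = ((27/5)·(12/5)²/2 - (9/5)·(12/5) - 15·((12/5)-(8/5)))/20000 = -3/78125 rad
Load 2 — point force P=19 kN at a=2 m (b=L-a=2):
  θ_2 = Pa²(L-x)(2bL-(3b+a)(L-x))/(2L³EI)  [x>a] = 19·2²·(4-(12/5))·(2·2·4-(3·2+2)·(4-(12/5)))/(2·4³·20000) = 19/125000 rad
Load 3 — triangular load w₀=13 kN/m (0→w₀ over full span):
  θ_3 = -w₀(2x(L-x)(L-2x)(x+2L)+x²(L-x)²)/(120LEI) = -13·(2·(12/5)·(4-(12/5))·(4-2·(12/5))·((12/5)+2·4)+(12/5)²·(4-(12/5))²)/(120·4·20000) = 26/390625 rad
Load 4 — applied couple M₀=3 kN·m at a=1 m (b=L-a=3):
  θ_4 = (R_Ax²/2 - M_Ax - M₀(x-a))/EI  [x>a] with R_A=27/32, M_A=-9/16 = ((27/32)·(12/5)²/2 - (-9/16)·(12/5) - 3·((12/5)-1))/20000 = -21/1000000 rad
Superposition: θ = Σ θ_i = 3979/25000000 rad ≈ 0.000159 rad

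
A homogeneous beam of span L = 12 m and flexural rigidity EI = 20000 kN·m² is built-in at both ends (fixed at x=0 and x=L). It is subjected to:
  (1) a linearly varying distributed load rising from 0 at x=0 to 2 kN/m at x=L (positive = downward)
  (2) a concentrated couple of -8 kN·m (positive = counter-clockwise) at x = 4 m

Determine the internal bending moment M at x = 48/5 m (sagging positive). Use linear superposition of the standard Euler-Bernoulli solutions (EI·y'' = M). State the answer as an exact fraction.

Load 1 — triangular load w₀=2 kN/m (0→w₀ over full span):
  M_1 = 3w₀Lx/20 - w₀L²/30 - w₀x³/(6L) = 3·2·12·(48/5)/20 - 2·12²/30 - 2·(48/5)³/(6·12) = 48/125 kN·m
Load 2 — applied couple M₀=-8 kN·m at a=4 m (b=L-a=8):
  M_2 = R_Ax - M_A - M₀  [x>a] with R_A=-8/9, M_A=0 = (-8/9)·(48/5) - 0 - (-8) = -8/15 kN·m
Superposition: M = Σ M_i = -56/375 kN·m ≈ -0.149333 kN·m

M(48/5) = -56/375 kN·m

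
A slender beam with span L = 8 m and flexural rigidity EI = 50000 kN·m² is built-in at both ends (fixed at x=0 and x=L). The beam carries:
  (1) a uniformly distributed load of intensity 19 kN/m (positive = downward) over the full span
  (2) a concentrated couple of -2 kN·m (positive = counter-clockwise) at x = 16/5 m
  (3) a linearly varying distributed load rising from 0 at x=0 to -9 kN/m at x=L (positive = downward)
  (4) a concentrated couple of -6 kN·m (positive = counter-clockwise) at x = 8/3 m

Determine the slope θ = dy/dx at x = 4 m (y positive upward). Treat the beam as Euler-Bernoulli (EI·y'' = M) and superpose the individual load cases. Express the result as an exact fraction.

Load 1 — uniform load w=19 kN/m over full span:
  θ_1 = -wx(L-x)(L-2x)/(12EI) = -19·4·(8-4)·(8-2·4)/(12·50000) = 0 rad
Load 2 — applied couple M₀=-2 kN·m at a=16/5 m (b=L-a=24/5):
  θ_2 = (R_Ax²/2 - M_Ax - M₀(x-a))/EI  [x>a] with R_A=-9/25, M_A=-6/25 = ((-9/25)·4²/2 - (-6/25)·4 - (-2)·(4-(16/5)))/50000 = -1/156250 rad
Load 3 — triangular load w₀=-9 kN/m (0→w₀ over full span):
  θ_3 = -w₀(2x(L-x)(L-2x)(x+2L)+x²(L-x)²)/(120LEI) = -(-9)·(2·4·(8-4)·(8-2·4)·(4+2·8)+4²·(8-4)²)/(120·8·50000) = 3/62500 rad
Load 4 — applied couple M₀=-6 kN·m at a=8/3 m (b=L-a=16/3):
  θ_4 = (R_Ax²/2 - M_Ax - M₀(x-a))/EI  [x>a] with R_A=-1, M_A=0 = ((-1)·4²/2 - 0·4 - (-6)·(4-(8/3)))/50000 = 0 rad
Superposition: θ = Σ θ_i = 13/312500 rad ≈ 0.000042 rad

θ(4) = 13/312500 rad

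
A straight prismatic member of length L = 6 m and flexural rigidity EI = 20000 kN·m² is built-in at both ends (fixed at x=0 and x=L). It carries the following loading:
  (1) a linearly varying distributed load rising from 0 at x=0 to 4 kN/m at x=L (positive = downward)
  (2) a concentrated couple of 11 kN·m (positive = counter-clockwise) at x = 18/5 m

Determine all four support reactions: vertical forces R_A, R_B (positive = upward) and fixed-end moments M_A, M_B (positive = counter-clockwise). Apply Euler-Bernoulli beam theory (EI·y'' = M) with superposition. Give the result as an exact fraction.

R_A = 156/25 kN, M_A = 208/25 kN·m, R_B = 144/25 kN, M_B = -147/25 kN·m

Load 1 — triangular load w₀=4 kN/m (0→w₀ over full span):
  R_A = 3w₀L/20 = 3·4·6/20 = 18/5 kN
  M_A = w₀L²/30 = 4·6²/30 = 24/5 kN·m
  R_B = 7w₀L/20 = 7·4·6/20 = 42/5 kN
  M_B = -w₀L²/20 = -4·6²/20 = -36/5 kN·m
Load 2 — applied couple M₀=11 kN·m at a=18/5 m (b=L-a=12/5):
  R_A = 6M₀ab/L³ = 6·11·(18/5)·(12/5)/6³ = 66/25 kN
  M_A = M₀b(2a-b)/L² = 11·(12/5)·(2·(18/5)-(12/5))/6² = 88/25 kN·m
  R_B = -6M₀ab/L³ = -6·11·(18/5)·(12/5)/6³ = -66/25 kN
  M_B = M₀a(2b-a)/L² = 11·(18/5)·(2·(12/5)-(18/5))/6² = 33/25 kN·m
Superposition: R_A = 156/25 kN, M_A = 208/25 kN·m, R_B = 144/25 kN, M_B = -147/25 kN·m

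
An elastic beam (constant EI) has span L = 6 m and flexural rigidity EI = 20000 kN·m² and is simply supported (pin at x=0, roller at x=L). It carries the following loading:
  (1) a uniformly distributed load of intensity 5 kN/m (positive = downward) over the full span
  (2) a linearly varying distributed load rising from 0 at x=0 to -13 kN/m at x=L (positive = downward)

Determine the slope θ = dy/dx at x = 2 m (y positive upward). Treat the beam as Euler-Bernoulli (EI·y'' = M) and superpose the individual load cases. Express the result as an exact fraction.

Load 1 — uniform load w=5 kN/m over full span:
  θ_1 = -w(L³-6Lx²+4x³)/(24EI) = -5·(6³-6·6·2²+4·2³)/(24·20000) = -13/12000 rad
Load 2 — triangular load w₀=-13 kN/m (0→w₀ over full span):
  θ_2 = -w₀(7L⁴-30L²x²+15x⁴)/(360LEI) = -(-13)·(7·6⁴-30·6²·2²+15·2⁴)/(360·6·20000) = 169/112500 rad
Superposition: θ = Σ θ_i = 377/900000 rad ≈ 0.000419 rad

θ(2) = 377/900000 rad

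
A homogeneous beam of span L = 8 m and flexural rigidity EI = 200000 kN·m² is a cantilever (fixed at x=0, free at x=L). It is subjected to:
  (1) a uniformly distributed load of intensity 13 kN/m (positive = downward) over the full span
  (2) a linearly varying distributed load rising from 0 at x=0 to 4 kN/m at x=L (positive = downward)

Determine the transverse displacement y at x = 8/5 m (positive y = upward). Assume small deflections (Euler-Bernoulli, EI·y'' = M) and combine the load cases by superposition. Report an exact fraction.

y(8/5) = -137544/48828125 m

Load 1 — uniform load w=13 kN/m over full span:
  y_1 = -wx²(x²-4Lx+6L²)/(24EI) = -13·(8/5)²·((8/5)²-4·8·(8/5)+6·8²)/(24·200000) = -13624/5859375 m
Load 2 — triangular load w₀=4 kN/m (0→w₀ over full span):
  y_2 = (w₀Lx³/12-w₀L²x²/6-w₀x⁵/(120L))/EI = (4·8·(8/5)³/12-4·8²·(8/5)²/6-4·(8/5)⁵/(120·8))/200000 = -72032/146484375 m
Superposition: y = Σ y_i = -137544/48828125 m ≈ -0.002817 m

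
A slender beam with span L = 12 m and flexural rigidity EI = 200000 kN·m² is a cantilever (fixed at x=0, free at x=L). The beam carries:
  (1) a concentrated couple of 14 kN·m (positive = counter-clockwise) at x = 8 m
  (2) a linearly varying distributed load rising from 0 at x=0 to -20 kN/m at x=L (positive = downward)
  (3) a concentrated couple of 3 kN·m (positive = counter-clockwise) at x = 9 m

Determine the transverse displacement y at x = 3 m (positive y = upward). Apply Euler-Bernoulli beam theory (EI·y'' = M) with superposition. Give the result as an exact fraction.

y(3) = 30879/1600000 m

Load 1 — applied couple M₀=14 kN·m at a=8 m (b=L-a=4):
  y_1 = M₀x²/(2EI)  [x≤a] = 14·3²/(2·200000) = 63/200000 m
Load 2 — triangular load w₀=-20 kN/m (0→w₀ over full span):
  y_2 = (w₀Lx³/12-w₀L²x²/6-w₀x⁵/(120L))/EI = ((-20)·12·3³/12-(-20)·12²·3²/6-(-20)·3⁵/(120·12))/200000 = 30267/1600000 m
Load 3 — applied couple M₀=3 kN·m at a=9 m (b=L-a=3):
  y_3 = M₀x²/(2EI)  [x≤a] = 3·3²/(2·200000) = 27/400000 m
Superposition: y = Σ y_i = 30879/1600000 m ≈ 0.019299 m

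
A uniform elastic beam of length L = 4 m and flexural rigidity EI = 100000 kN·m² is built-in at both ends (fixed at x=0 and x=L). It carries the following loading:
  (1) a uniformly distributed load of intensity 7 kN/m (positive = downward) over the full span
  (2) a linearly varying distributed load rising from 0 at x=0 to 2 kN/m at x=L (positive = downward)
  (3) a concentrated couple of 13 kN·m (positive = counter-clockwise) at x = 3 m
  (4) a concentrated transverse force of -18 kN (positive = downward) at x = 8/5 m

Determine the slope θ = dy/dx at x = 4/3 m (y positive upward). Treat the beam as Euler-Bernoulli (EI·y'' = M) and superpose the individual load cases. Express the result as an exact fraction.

θ(4/3) = -115273/6075000000 rad

Load 1 — uniform load w=7 kN/m over full span:
  θ_1 = -wx(L-x)(L-2x)/(12EI) = -7·(4/3)·(4-(4/3))·(4-2·(4/3))/(12·100000) = -7/253125 rad
Load 2 — triangular load w₀=2 kN/m (0→w₀ over full span):
  θ_2 = -w₀(2x(L-x)(L-2x)(x+2L)+x²(L-x)²)/(120LEI) = -2·(2·(4/3)·(4-(4/3))·(4-2·(4/3))·((4/3)+2·4)+(4/3)²·(4-(4/3))²)/(120·4·100000) = -16/3796875 rad
Load 3 — applied couple M₀=13 kN·m at a=3 m (b=L-a=1):
  θ_3 = (R_Ax²/2 - M_Ax)/EI  [x≤a] with R_A=117/32, M_A=65/16 = ((117/32)·(4/3)²/2 - (65/16)·(4/3))/100000 = -13/600000 rad
Load 4 — point force P=-18 kN at a=8/5 m (b=L-a=12/5):
  θ_4 = -Pb²x(2aL-(3a+b)x)/(2L³EI)  [x≤a] = -(-18)·(12/5)²·(4/3)·(2·(8/5)·4-(3·(8/5)+(12/5))·(4/3))/(2·4³·100000) = 27/781250 rad
Superposition: θ = Σ θ_i = -115273/6075000000 rad ≈ -0.000019 rad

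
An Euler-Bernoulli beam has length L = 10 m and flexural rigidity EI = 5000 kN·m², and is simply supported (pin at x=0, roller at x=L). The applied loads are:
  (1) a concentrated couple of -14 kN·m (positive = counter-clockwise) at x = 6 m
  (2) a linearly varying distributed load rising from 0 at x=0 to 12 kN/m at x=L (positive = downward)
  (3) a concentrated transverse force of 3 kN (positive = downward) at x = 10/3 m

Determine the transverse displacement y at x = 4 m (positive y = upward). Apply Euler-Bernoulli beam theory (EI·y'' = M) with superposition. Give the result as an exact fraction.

y(4) = -42161/281250 m

Load 1 — applied couple M₀=-14 kN·m at a=6 m (b=L-a=4):
  y_1 = (M₀x³/(6L)+C₁x)/EI  [x≤a] with C₁=M₀(3b²-L²)/(6L)=182/15 = ((-14)·4³/(6·10)+(182/15)·4)/5000 = 21/3125 m
Load 2 — triangular load w₀=12 kN/m (0→w₀ over full span):
  y_2 = -w₀x(7L⁴-10L²x²+3x⁴)/(360LEI) = -12·4·(7·10⁴-10·10²·4²+3·4⁴)/(360·10·5000) = -2282/15625 m
Load 3 — point force P=3 kN at a=10/3 m (b=L-a=20/3):
  y_3 = -Pa(L-x)(2Lx-a²-x²)/(6LEI)  [x>a] = -3·(10/3)·(10-4)·(2·10·4-(10/3)²-4²)/(6·10·5000) = -119/11250 m
Superposition: y = Σ y_i = -42161/281250 m ≈ -0.149906 m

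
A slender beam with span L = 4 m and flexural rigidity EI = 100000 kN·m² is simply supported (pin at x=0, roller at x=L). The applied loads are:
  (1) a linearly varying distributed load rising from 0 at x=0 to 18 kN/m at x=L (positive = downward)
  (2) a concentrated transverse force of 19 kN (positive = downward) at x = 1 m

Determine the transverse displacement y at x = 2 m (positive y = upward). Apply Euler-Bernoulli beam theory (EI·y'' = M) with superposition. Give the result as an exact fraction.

y(2) = -569/1200000 m

Load 1 — triangular load w₀=18 kN/m (0→w₀ over full span):
  y_1 = -w₀x(7L⁴-10L²x²+3x⁴)/(360LEI) = -18·2·(7·4⁴-10·4²·2²+3·2⁴)/(360·4·100000) = -3/10000 m
Load 2 — point force P=19 kN at a=1 m (b=L-a=3):
  y_2 = -Pa(L-x)(2Lx-a²-x²)/(6LEI)  [x>a] = -19·1·(4-2)·(2·4·2-1²-2²)/(6·4·100000) = -209/1200000 m
Superposition: y = Σ y_i = -569/1200000 m ≈ -0.000474 m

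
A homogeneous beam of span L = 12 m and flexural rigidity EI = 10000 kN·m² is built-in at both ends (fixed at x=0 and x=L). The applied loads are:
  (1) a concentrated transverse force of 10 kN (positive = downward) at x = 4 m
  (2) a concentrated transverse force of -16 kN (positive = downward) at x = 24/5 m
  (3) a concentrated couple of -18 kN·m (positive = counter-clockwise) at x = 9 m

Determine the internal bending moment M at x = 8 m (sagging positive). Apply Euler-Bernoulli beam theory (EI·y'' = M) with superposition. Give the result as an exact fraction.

M(8) = -283217/27000 kN·m

Load 1 — point force P=10 kN at a=4 m (b=L-a=8):
  M_1 = Pa²(a+3b)(L-x)/L³ - Pa²b/L²  [x>a] = 10·4²·(4+3·8)·(12-8)/12³ - 10·4²·8/12² = 40/27 kN·m
Load 2 — point force P=-16 kN at a=24/5 m (b=L-a=36/5):
  M_2 = Pa²(a+3b)(L-x)/L³ - Pa²b/L²  [x>a] = (-16)·(24/5)²·((24/5)+3·(36/5))·(12-8)/12³ - (-16)·(24/5)²·(36/5)/12² = -512/125 kN·m
Load 3 — applied couple M₀=-18 kN·m at a=9 m (b=L-a=3):
  M_3 = R_Ax - M_A  [x≤a] with R_A=-27/16, M_A=-45/8 = (-27/16)·8 - (-45/8) = -63/8 kN·m
Superposition: M = Σ M_i = -283217/27000 kN·m ≈ -10.489519 kN·m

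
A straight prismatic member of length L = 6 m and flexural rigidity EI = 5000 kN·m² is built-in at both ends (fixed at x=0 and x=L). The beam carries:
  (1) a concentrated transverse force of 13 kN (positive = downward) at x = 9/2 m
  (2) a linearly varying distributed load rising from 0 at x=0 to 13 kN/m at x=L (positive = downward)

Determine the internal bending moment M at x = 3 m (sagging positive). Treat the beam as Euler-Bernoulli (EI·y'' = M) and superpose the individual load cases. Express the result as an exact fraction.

M(3) = 195/16 kN·m

Load 1 — point force P=13 kN at a=9/2 m (b=L-a=3/2):
  M_1 = Pb²(3a+b)x/L³ - Pab²/L²  [x≤a] = 13·(3/2)²·(3·(9/2)+(3/2))·3/6³ - 13·(9/2)·(3/2)²/6² = 39/16 kN·m
Load 2 — triangular load w₀=13 kN/m (0→w₀ over full span):
  M_2 = 3w₀Lx/20 - w₀L²/30 - w₀x³/(6L) = 3·13·6·3/20 - 13·6²/30 - 13·3³/(6·6) = 39/4 kN·m
Superposition: M = Σ M_i = 195/16 kN·m ≈ 12.187500 kN·m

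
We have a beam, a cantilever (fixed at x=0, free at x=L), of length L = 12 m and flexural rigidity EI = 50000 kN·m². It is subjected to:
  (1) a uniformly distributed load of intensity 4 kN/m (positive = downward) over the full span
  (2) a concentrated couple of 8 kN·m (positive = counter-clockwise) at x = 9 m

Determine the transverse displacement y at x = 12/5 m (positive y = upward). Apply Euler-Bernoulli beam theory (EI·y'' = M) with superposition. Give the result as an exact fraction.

y(12/5) = -27396/1953125 m

Load 1 — uniform load w=4 kN/m over full span:
  y_1 = -wx²(x²-4Lx+6L²)/(24EI) = -4·(12/5)²·((12/5)²-4·12·(12/5)+6·12²)/(24·50000) = -28296/1953125 m
Load 2 — applied couple M₀=8 kN·m at a=9 m (b=L-a=3):
  y_2 = M₀x²/(2EI)  [x≤a] = 8·(12/5)²/(2·50000) = 36/78125 m
Superposition: y = Σ y_i = -27396/1953125 m ≈ -0.014027 m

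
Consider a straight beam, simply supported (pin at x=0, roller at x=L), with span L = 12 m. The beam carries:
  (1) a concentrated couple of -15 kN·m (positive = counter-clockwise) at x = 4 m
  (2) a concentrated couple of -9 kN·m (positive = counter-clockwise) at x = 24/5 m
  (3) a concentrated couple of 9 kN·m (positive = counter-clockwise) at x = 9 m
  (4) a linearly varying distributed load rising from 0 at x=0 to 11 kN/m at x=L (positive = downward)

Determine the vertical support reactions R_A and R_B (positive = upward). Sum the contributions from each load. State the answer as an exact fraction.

R_A = 83/4 kN, R_B = 181/4 kN

Load 1 — applied couple M₀=-15 kN·m at a=4 m (b=L-a=8):
  R_A = M₀/L = (-15)/12 = -5/4 kN
  R_B = -M₀/L = -(-15)/12 = 5/4 kN
Load 2 — applied couple M₀=-9 kN·m at a=24/5 m (b=L-a=36/5):
  R_A = M₀/L = (-9)/12 = -3/4 kN
  R_B = -M₀/L = -(-9)/12 = 3/4 kN
Load 3 — applied couple M₀=9 kN·m at a=9 m (b=L-a=3):
  R_A = M₀/L = 9/12 = 3/4 kN
  R_B = -M₀/L = -9/12 = -3/4 kN
Load 4 — triangular load w₀=11 kN/m (0→w₀ over full span):
  R_A = w₀L/6 = 11·12/6 = 22 kN
  R_B = w₀L/3 = 11·12/3 = 44 kN
Superposition: R_A = 83/4 kN, R_B = 181/4 kN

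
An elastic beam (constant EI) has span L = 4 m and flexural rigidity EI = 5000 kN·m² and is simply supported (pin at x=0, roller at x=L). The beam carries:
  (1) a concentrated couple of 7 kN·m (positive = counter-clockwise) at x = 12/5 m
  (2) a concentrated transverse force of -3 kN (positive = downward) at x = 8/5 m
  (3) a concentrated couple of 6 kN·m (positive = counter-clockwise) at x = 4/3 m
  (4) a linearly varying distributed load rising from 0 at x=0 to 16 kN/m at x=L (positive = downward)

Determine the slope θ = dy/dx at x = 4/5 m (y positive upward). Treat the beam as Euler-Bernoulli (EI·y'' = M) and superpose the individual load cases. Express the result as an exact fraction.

Load 1 — applied couple M₀=7 kN·m at a=12/5 m (b=L-a=8/5):
  θ_1 = (M₀x²/(2L)+C₁)/EI  [x≤a] with C₁=M₀(3b²-L²)/(6L)=-182/75 = (7·(4/5)²/(2·4)+(-182/75))/5000 = -7/18750 rad
Load 2 — point force P=-3 kN at a=8/5 m (b=L-a=12/5):
  θ_2 = -Pb(L²-b²-3x²)/(6LEI)  [x≤a] = -(-3)·(12/5)·(4²-(12/5)²-3·(4/5)²)/(6·4·5000) = 39/78125 rad
Load 3 — applied couple M₀=6 kN·m at a=4/3 m (b=L-a=8/3):
  θ_3 = (M₀x²/(2L)+C₁)/EI  [x≤a] with C₁=M₀(3b²-L²)/(6L)=4/3 = (6·(4/5)²/(2·4)+(4/3))/5000 = 17/46875 rad
Load 4 — triangular load w₀=16 kN/m (0→w₀ over full span):
  θ_4 = -w₀(7L⁴-30L²x²+15x⁴)/(360LEI) = -16·(7·4⁴-30·4²·(4/5)²+15·(4/5)⁴)/(360·4·5000) = -11648/3515625 rad
Superposition: θ = Σ θ_i = -19861/7031250 rad ≈ -0.002825 rad

θ(4/5) = -19861/7031250 rad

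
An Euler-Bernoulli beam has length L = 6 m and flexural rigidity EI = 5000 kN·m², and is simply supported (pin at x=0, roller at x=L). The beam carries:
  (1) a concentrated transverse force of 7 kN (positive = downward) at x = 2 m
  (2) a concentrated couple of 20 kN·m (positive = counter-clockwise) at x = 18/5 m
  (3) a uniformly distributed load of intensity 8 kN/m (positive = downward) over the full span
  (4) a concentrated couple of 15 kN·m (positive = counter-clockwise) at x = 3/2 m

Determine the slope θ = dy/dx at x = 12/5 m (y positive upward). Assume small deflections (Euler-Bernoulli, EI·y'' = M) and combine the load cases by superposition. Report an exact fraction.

Load 1 — point force P=7 kN at a=2 m (b=L-a=4):
  θ_1 = -Pa(2L²-6Lx+3x²+a²)/(6LEI)  [x>a] = -7·2·(2·6²-6·6·(12/5)+3·(12/5)²+2²)/(6·6·5000) = -301/562500 rad
Load 2 — applied couple M₀=20 kN·m at a=18/5 m (b=L-a=12/5):
  θ_2 = (M₀x²/(2L)+C₁)/EI  [x≤a] with C₁=M₀(3b²-L²)/(6L)=-52/5 = (20·(12/5)²/(2·6)+(-52/5))/5000 = -1/6250 rad
Load 3 — uniform load w=8 kN/m over full span:
  θ_3 = -w(L³-6Lx²+4x³)/(24EI) = -8·(6³-6·6·(12/5)²+4·(12/5)³)/(24·5000) = -333/78125 rad
Load 4 — applied couple M₀=15 kN·m at a=3/2 m (b=L-a=9/2):
  θ_4 = (M₀x²/(2L)-M₀(x-a)+C₁)/EI  [x>a] with C₁=M₀(3b²-L²)/(6L)=165/16 = (15·(12/5)²/(2·6)-15·((12/5)-(3/2))+(165/16))/5000 = 321/400000 rad
Superposition: θ = Σ θ_i = -373951/90000000 rad ≈ -0.004155 rad

θ(12/5) = -373951/90000000 rad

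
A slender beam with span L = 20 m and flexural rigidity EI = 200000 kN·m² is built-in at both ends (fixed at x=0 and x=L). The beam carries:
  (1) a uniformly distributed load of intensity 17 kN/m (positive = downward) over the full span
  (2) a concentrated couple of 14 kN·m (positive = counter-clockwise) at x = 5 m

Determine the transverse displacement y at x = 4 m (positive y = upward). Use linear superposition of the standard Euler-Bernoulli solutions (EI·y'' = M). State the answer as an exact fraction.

Load 1 — uniform load w=17 kN/m over full span:
  y_1 = -wx²(L-x)²/(24EI) = -17·4²·(20-4)²/(24·200000) = -136/9375 m
Load 2 — applied couple M₀=14 kN·m at a=5 m (b=L-a=15):
  y_2 = (R_Ax³/6 - M_Ax²/2)/EI  [x≤a] with R_A=63/80, M_A=-21/8 = ((63/80)·4³/6 - (-21/8)·4²/2)/200000 = 147/1000000 m
Superposition: y = Σ y_i = -43079/3000000 m ≈ -0.014360 m

y(4) = -43079/3000000 m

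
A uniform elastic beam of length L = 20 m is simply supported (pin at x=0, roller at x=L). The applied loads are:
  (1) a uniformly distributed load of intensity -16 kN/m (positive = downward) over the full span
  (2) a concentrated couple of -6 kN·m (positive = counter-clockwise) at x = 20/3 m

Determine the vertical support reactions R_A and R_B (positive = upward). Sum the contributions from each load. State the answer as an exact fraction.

R_A = -1603/10 kN, R_B = -1597/10 kN

Load 1 — uniform load w=-16 kN/m over full span:
  R_A = wL/2 = (-16)·20/2 = -160 kN
  R_B = wL/2 = (-16)·20/2 = -160 kN
Load 2 — applied couple M₀=-6 kN·m at a=20/3 m (b=L-a=40/3):
  R_A = M₀/L = (-6)/20 = -3/10 kN
  R_B = -M₀/L = -(-6)/20 = 3/10 kN
Superposition: R_A = -1603/10 kN, R_B = -1597/10 kN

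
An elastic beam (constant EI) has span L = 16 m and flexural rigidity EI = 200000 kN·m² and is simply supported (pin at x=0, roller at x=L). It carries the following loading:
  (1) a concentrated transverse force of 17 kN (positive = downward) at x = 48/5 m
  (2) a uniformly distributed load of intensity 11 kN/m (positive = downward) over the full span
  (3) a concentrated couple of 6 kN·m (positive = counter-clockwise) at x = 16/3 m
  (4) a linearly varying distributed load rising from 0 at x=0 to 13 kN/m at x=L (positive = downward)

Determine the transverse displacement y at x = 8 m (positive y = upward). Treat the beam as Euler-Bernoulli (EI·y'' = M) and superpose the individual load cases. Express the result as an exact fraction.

y(8) = -190423/2343750 m

Load 1 — point force P=17 kN at a=48/5 m (b=L-a=32/5):
  y_1 = -Pbx(L²-b²-x²)/(6LEI)  [x≤a] = -17·(32/5)·8·(16²-(32/5)²-8²)/(6·16·200000) = -8024/1171875 m
Load 2 — uniform load w=11 kN/m over full span:
  y_2 = -wx(L³-2Lx²+x³)/(24EI) = -11·8·(16³-2·16·8²+8³)/(24·200000) = -88/1875 m
Load 3 — applied couple M₀=6 kN·m at a=16/3 m (b=L-a=32/3):
  y_3 = (M₀x³/(6L)-M₀(x-a)²/2+C₁x)/EI  [x>a] with C₁=M₀(3b²-L²)/(6L)=16/3 = (6·8³/(6·16)-6·(8-(16/3))²/2+(16/3)·8)/200000 = 1/3750 m
Load 4 — triangular load w₀=13 kN/m (0→w₀ over full span):
  y_4 = -w₀x(7L⁴-10L²x²+3x⁴)/(360LEI) = -13·8·(7·16⁴-10·16²·8²+3·8⁴)/(360·16·200000) = -52/1875 m
Superposition: y = Σ y_i = -190423/2343750 m ≈ -0.081247 m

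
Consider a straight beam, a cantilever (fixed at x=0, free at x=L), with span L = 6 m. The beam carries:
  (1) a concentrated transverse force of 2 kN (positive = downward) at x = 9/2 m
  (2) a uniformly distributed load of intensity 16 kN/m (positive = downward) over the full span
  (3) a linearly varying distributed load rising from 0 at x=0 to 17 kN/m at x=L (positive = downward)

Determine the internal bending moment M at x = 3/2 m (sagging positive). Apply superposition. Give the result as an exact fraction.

M(3/2) = -9507/32 kN·m

Load 1 — point force P=2 kN at a=9/2 m (b=L-a=3/2):
  M_1 = -P(a-x)  [x≤a] = -2·((9/2)-(3/2)) = -6 kN·m
Load 2 — uniform load w=16 kN/m over full span:
  M_2 = -w(L-x)²/2 = -16·(6-(3/2))²/2 = -162 kN·m
Load 3 — triangular load w₀=17 kN/m (0→w₀ over full span):
  M_3 = w₀Lx/2 - w₀L²/3 - w₀x³/(6L) = 17·6·(3/2)/2 - 17·6²/3 - 17·(3/2)³/(6·6) = -4131/32 kN·m
Superposition: M = Σ M_i = -9507/32 kN·m ≈ -297.093750 kN·m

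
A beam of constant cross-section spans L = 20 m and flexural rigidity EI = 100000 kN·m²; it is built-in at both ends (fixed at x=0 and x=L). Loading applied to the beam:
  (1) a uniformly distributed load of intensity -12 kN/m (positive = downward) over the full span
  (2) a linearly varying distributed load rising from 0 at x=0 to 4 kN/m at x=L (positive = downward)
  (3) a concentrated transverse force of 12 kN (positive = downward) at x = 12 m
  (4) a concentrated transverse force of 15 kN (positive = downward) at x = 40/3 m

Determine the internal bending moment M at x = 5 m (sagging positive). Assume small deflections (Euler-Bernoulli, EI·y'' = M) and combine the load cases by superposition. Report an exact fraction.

Load 1 — uniform load w=-12 kN/m over full span:
  M_1 = wLx/2 - wL²/12 - wx²/2 = (-12)·20·5/2 - (-12)·20²/12 - (-12)·5²/2 = -50 kN·m
Load 2 — triangular load w₀=4 kN/m (0→w₀ over full span):
  M_2 = 3w₀Lx/20 - w₀L²/30 - w₀x³/(6L) = 3·4·20·5/20 - 4·20²/30 - 4·5³/(6·20) = 5/2 kN·m
Load 3 — point force P=12 kN at a=12 m (b=L-a=8):
  M_3 = Pb²(3a+b)x/L³ - Pab²/L²  [x≤a] = 12·8²·(3·12+8)·5/20³ - 12·12·8²/20² = -48/25 kN·m
Load 4 — point force P=15 kN at a=40/3 m (b=L-a=20/3):
  M_4 = Pb²(3a+b)x/L³ - Pab²/L²  [x≤a] = 15·(20/3)²·(3·(40/3)+(20/3))·5/20³ - 15·(40/3)·(20/3)²/20² = -25/9 kN·m
Superposition: M = Σ M_i = -23489/450 kN·m ≈ -52.197778 kN·m

M(5) = -23489/450 kN·m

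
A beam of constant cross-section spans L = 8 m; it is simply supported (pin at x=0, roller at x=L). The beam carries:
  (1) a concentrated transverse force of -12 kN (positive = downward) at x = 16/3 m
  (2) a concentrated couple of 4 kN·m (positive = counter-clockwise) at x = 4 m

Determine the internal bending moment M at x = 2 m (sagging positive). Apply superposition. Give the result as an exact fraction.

Load 1 — point force P=-12 kN at a=16/3 m (b=L-a=8/3):
  M_1 = Pbx/L  [x≤a] = (-12)·(8/3)·2/8 = -8 kN·m
Load 2 — applied couple M₀=4 kN·m at a=4 m (b=L-a=4):
  M_2 = M₀x/L  [x≤a] = 4·2/8 = 1 kN·m
Superposition: M = Σ M_i = -7 kN·m ≈ -7.000000 kN·m

M(2) = -7 kN·m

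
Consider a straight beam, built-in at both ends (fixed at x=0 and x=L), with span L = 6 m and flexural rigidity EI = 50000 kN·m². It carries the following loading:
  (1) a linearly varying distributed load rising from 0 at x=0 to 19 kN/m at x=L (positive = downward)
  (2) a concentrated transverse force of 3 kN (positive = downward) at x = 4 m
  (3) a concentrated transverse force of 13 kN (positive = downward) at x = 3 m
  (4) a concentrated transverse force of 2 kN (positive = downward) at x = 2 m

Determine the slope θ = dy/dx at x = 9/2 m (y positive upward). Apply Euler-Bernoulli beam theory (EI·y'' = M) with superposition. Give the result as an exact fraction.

θ(9/2) = 33273/64000000 rad

Load 1 — triangular load w₀=19 kN/m (0→w₀ over full span):
  θ_1 = -w₀(2x(L-x)(L-2x)(x+2L)+x²(L-x)²)/(120LEI) = -19·(2·(9/2)·(6-(9/2))·(6-2·(9/2))·((9/2)+2·6)+(9/2)²·(6-(9/2))²)/(120·6·50000) = 21033/64000000 rad
Load 2 — point force P=3 kN at a=4 m (b=L-a=2):
  θ_2 = Pa²(L-x)(2bL-(3b+a)(L-x))/(2L³EI)  [x>a] = 3·4²·(6-(9/2))·(2·2·6-(3·2+4)·(6-(9/2)))/(2·6³·50000) = 3/100000 rad
Load 3 — point force P=13 kN at a=3 m (b=L-a=3):
  θ_3 = Pa²(L-x)(2bL-(3b+a)(L-x))/(2L³EI)  [x>a] = 13·3²·(6-(9/2))·(2·3·6-(3·3+3)·(6-(9/2)))/(2·6³·50000) = 117/800000 rad
Load 4 — point force P=2 kN at a=2 m (b=L-a=4):
  θ_4 = Pa²(L-x)(2bL-(3b+a)(L-x))/(2L³EI)  [x>a] = 2·2²·(6-(9/2))·(2·4·6-(3·4+2)·(6-(9/2)))/(2·6³·50000) = 3/200000 rad
Superposition: θ = Σ θ_i = 33273/64000000 rad ≈ 0.000520 rad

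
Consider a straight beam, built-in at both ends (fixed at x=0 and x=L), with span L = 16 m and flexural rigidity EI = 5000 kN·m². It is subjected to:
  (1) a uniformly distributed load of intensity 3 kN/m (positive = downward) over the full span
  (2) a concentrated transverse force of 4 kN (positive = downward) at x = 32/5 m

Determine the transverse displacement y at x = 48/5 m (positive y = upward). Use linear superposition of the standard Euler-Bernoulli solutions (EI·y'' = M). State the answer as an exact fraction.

y(48/5) = -3141632/29296875 m

Load 1 — uniform load w=3 kN/m over full span:
  y_1 = -wx²(L-x)²/(24EI) = -3·(48/5)²·(16-(48/5))²/(24·5000) = -36864/390625 m
Load 2 — point force P=4 kN at a=32/5 m (b=L-a=48/5):
  y_2 = -Pa²(L-x)²(3bL-(3b+a)(L-x))/(6L³EI)  [x>a] = -4·(32/5)²·(16-(48/5))²·(3·(48/5)·16-(3·(48/5)+(32/5))·(16-(48/5)))/(6·16³·5000) = -376832/29296875 m
Superposition: y = Σ y_i = -3141632/29296875 m ≈ -0.107234 m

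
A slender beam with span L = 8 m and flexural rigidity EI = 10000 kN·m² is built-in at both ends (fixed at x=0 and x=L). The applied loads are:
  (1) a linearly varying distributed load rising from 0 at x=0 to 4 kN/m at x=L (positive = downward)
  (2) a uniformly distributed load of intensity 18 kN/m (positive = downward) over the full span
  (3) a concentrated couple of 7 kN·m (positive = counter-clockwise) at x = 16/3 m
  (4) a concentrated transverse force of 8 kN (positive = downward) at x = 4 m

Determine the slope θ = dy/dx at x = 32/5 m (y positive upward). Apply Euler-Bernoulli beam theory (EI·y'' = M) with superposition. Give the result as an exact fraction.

θ(32/5) = 10739/1171875 rad

Load 1 — triangular load w₀=4 kN/m (0→w₀ over full span):
  θ_1 = -w₀(2x(L-x)(L-2x)(x+2L)+x²(L-x)²)/(120LEI) = -4·(2·(32/5)·(8-(32/5))·(8-2·(32/5))·((32/5)+2·8)+(32/5)²·(8-(32/5))²)/(120·8·10000) = 1024/1171875 rad
Load 2 — uniform load w=18 kN/m over full span:
  θ_2 = -wx(L-x)(L-2x)/(12EI) = -18·(32/5)·(8-(32/5))·(8-2·(32/5))/(12·10000) = 576/78125 rad
Load 3 — applied couple M₀=7 kN·m at a=16/3 m (b=L-a=8/3):
  θ_3 = (R_Ax²/2 - M_Ax - M₀(x-a))/EI  [x>a] with R_A=7/6, M_A=7/3 = ((7/6)·(32/5)²/2 - (7/3)·(32/5) - 7·((32/5)-(16/3)))/10000 = 7/46875 rad
Load 4 — point force P=8 kN at a=4 m (b=L-a=4):
  θ_4 = Pa²(L-x)(2bL-(3b+a)(L-x))/(2L³EI)  [x>a] = 8·4²·(8-(32/5))·(2·4·8-(3·4+4)·(8-(32/5)))/(2·8³·10000) = 12/15625 rad
Superposition: θ = Σ θ_i = 10739/1171875 rad ≈ 0.009164 rad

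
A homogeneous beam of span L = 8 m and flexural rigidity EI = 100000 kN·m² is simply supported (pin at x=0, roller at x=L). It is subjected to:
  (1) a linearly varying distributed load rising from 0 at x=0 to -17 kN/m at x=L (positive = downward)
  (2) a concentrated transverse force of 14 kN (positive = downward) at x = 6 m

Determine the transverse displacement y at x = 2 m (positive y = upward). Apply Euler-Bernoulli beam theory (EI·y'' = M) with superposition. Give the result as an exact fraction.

Load 1 — triangular load w₀=-17 kN/m (0→w₀ over full span):
  y_1 = -w₀x(7L⁴-10L²x²+3x⁴)/(360LEI) = -(-17)·2·(7·8⁴-10·8²·2²+3·2⁴)/(360·8·100000) = 1853/600000 m
Load 2 — point force P=14 kN at a=6 m (b=L-a=2):
  y_2 = -Pbx(L²-b²-x²)/(6LEI)  [x≤a] = -14·2·2·(8²-2²-2²)/(6·8·100000) = -49/75000 m
Superposition: y = Σ y_i = 487/200000 m ≈ 0.002435 m

y(2) = 487/200000 m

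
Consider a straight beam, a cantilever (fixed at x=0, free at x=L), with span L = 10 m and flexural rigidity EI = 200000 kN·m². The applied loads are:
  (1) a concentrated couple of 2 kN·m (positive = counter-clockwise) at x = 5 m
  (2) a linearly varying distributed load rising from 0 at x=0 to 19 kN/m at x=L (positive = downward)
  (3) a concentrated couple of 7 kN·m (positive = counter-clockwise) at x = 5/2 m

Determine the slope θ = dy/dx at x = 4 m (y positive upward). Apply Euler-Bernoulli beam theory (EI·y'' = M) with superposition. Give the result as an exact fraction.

Load 1 — applied couple M₀=2 kN·m at a=5 m (b=L-a=5):
  θ_1 = M₀x/EI  [x≤a] = 2·4/200000 = 1/25000 rad
Load 2 — triangular load w₀=19 kN/m (0→w₀ over full span):
  θ_2 = (w₀Lx²/4-w₀L²x/3-w₀x⁴/(24L))/EI = (19·10·4²/4-19·10²·4/3-19·4⁴/(24·10))/200000 = -1121/125000 rad
Load 3 — applied couple M₀=7 kN·m at a=5/2 m (b=L-a=15/2):
  θ_3 = M₀a/EI  [x>a] = 7·(5/2)/200000 = 7/80000 rad
Superposition: θ = Σ θ_i = -17681/2000000 rad ≈ -0.008840 rad

θ(4) = -17681/2000000 rad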